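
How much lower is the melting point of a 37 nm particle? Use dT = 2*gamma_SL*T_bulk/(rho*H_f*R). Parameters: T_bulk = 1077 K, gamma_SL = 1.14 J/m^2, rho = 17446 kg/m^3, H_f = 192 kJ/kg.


Radius R = 37/2 = 18.5 nm = 1.85e-08 m
Convert H_f = 192 kJ/kg = 192000 J/kg
dT = 2 * gamma_SL * T_bulk / (rho * H_f * R)
dT = 2 * 1.14 * 1077 / (17446 * 192000 * 1.85e-08)
dT = 39.6 K

39.6


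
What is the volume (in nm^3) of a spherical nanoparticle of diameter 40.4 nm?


Radius r = 40.4/2 = 20.2 nm
Volume V = (4/3) * pi * r^3
V = (4/3) * pi * (20.2)^3
V = 34525.72 nm^3

34525.72


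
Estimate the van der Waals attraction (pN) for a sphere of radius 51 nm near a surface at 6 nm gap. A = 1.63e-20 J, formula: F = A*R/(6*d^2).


Convert to SI: R = 51 nm = 5.1e-08 m, d = 6 nm = 6e-09 m
F = A * R / (6 * d^2)
F = 1.63e-20 * 5.1e-08 / (6 * (6e-09)^2)
F = 3.84861e-12 N = 3.849 pN

3.849


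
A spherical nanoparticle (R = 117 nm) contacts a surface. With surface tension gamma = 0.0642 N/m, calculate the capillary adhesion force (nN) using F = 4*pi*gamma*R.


Convert radius: R = 117 nm = 1.17e-07 m
F = 4 * pi * gamma * R
F = 4 * pi * 0.0642 * 1.17e-07
F = 9.4391e-08 N = 94.391 nN

94.391


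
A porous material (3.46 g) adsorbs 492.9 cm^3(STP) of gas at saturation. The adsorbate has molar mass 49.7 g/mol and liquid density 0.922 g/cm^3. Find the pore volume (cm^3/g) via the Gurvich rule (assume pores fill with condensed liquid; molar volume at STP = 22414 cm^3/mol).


Moles adsorbed n = V_ads / 22414 = 492.9 / 22414 = 2.199072e-02 mol
Liquid volume V_liq = n * M / rho_liq = 2.199072e-02 * 49.7 / 0.922 = 1.18540 cm^3
Specific pore volume V_pore = V_liq / m_sample = 1.18540 / 3.46
V_pore = 0.3426 cm^3/g

0.3426


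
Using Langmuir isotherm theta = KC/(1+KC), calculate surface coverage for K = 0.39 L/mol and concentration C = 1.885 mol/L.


Langmuir isotherm: theta = K*C / (1 + K*C)
K*C = 0.39 * 1.885 = 0.73515
theta = 0.73515 / (1 + 0.73515) = 0.73515 / 1.73515
theta = 0.4237

0.4237


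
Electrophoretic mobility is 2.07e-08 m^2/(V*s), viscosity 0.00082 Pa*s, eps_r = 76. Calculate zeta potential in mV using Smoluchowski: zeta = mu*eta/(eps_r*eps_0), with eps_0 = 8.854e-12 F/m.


Smoluchowski equation: zeta = mu * eta / (eps_r * eps_0)
zeta = 2.07e-08 * 0.00082 / (76 * 8.854e-12)
zeta = 0.025225 V = 25.22 mV

25.22


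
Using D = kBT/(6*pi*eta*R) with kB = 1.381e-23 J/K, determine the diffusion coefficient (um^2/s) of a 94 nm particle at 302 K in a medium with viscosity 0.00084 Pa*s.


Radius R = 94/2 = 47 nm = 4.7e-08 m
D = kB*T / (6*pi*eta*R)
D = 1.381e-23 * 302 / (6 * pi * 0.00084 * 4.7e-08)
D = 5.60431e-12 m^2/s = 5.604 um^2/s

5.604


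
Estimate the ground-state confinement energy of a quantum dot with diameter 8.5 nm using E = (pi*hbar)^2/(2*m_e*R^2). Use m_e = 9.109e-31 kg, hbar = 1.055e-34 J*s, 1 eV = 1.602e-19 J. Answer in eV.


Radius R = 8.5/2 = 4.25 nm = 4.25e-09 m
E = (pi * 1.055e-34)^2 / (2 * 9.109e-31 * (4.25e-09)^2)
E(J) = 3.33831e-21
E = E(J) / 1.602e-19 = 0.0208 eV

0.0208


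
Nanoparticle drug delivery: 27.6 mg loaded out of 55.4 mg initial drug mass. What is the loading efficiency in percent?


Drug loading efficiency = (drug loaded / drug initial) * 100
DLE = 27.6 / 55.4 * 100
DLE = 0.4982 * 100
DLE = 49.82%

49.82


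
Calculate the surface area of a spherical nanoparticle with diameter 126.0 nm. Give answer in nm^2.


Radius r = 126.0/2 = 63 nm
Surface area SA = 4 * pi * r^2
SA = 4 * pi * (63)^2
SA = 49875.92 nm^2

49875.92


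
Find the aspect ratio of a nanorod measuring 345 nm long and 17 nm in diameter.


Aspect ratio AR = length / diameter
AR = 345 / 17
AR = 20.29

20.29


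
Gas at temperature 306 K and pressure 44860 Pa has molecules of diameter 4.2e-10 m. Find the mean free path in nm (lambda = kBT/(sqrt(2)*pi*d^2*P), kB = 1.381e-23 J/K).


Mean free path: lambda = kB*T / (sqrt(2) * pi * d^2 * P)
lambda = 1.381e-23 * 306 / (sqrt(2) * pi * (4.2e-10)^2 * 44860)
lambda = 1.20197e-07 m
lambda = 120.2 nm

120.2


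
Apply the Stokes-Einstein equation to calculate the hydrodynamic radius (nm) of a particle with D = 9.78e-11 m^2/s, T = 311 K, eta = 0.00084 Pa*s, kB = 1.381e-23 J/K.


Stokes-Einstein: R = kB*T / (6*pi*eta*D)
R = 1.381e-23 * 311 / (6 * pi * 0.00084 * 9.78e-11)
R = 2.77354e-09 m = 2.77 nm

2.77


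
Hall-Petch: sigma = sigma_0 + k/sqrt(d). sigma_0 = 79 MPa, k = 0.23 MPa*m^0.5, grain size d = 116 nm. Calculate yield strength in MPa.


d = 116 nm = 1.16e-07 m
sqrt(d) = 0.0003405877
Hall-Petch contribution = k / sqrt(d) = 0.23 / 0.0003405877 = 675.3 MPa
sigma = sigma_0 + k/sqrt(d) = 79 + 675.3 = 754.3 MPa

754.3


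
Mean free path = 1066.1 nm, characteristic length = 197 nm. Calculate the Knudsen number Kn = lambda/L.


Knudsen number Kn = lambda / L
Kn = 1066.1 / 197
Kn = 5.4117

5.4117


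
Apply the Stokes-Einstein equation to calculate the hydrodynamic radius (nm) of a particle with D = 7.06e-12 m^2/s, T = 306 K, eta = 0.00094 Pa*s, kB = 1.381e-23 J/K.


Stokes-Einstein: R = kB*T / (6*pi*eta*D)
R = 1.381e-23 * 306 / (6 * pi * 0.00094 * 7.06e-12)
R = 3.37817e-08 m = 33.78 nm

33.78


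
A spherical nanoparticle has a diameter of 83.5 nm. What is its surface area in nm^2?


Radius r = 83.5/2 = 41.75 nm
Surface area SA = 4 * pi * r^2
SA = 4 * pi * (41.75)^2
SA = 21903.97 nm^2

21903.97


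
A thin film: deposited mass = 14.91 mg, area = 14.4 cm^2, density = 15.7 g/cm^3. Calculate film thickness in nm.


Convert: m = 14.91 mg = 1.4910e-05 kg, A = 14.4 cm^2 = 1.4400e-03 m^2, rho = 15.7 g/cm^3 = 15700 kg/m^3
t = m / (A * rho)
t = 1.4910e-05 / (1.4400e-03 * 15700)
t = 6.5950e-07 m = 659.5 nm

659.5


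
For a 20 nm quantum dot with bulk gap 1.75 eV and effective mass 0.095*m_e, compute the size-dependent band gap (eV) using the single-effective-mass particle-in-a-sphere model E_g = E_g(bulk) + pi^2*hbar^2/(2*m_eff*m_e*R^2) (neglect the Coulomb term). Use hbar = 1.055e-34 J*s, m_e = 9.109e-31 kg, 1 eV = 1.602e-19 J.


Radius R = 20/2 nm = 1e-08 m
Confinement energy dE = pi^2 * hbar^2 / (2 * m_eff * m_e * R^2)
dE = pi^2 * (1.055e-34)^2 / (2 * 0.095 * 9.109e-31 * (1e-08)^2) J, divided by 1.602e-19 J/eV
dE = 0.0396 eV
Total band gap = E_g(bulk) + dE = 1.75 + 0.0396 = 1.7896 eV

1.7896


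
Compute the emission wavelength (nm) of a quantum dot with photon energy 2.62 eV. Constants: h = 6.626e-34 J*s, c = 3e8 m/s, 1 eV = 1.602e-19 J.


Convert energy: E = 2.62 eV = 2.62 * 1.602e-19 = 4.19724e-19 J
lambda = h*c / E = 6.626e-34 * 3e8 / 4.19724e-19
lambda = 4.73597e-07 m = 473.6 nm

473.6


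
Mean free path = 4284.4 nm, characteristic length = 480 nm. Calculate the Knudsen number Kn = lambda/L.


Knudsen number Kn = lambda / L
Kn = 4284.4 / 480
Kn = 8.9258

8.9258


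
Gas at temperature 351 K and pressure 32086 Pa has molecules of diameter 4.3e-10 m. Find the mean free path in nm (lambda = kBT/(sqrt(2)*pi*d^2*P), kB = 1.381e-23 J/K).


Mean free path: lambda = kB*T / (sqrt(2) * pi * d^2 * P)
lambda = 1.381e-23 * 351 / (sqrt(2) * pi * (4.3e-10)^2 * 32086)
lambda = 1.83901e-07 m
lambda = 183.9 nm

183.9


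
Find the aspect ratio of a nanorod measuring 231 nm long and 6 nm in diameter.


Aspect ratio AR = length / diameter
AR = 231 / 6
AR = 38.5

38.5


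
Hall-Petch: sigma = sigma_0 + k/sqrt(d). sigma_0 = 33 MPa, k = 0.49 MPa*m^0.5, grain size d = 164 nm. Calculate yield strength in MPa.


d = 164 nm = 1.64e-07 m
sqrt(d) = 0.0004049691
Hall-Petch contribution = k / sqrt(d) = 0.49 / 0.0004049691 = 1210.0 MPa
sigma = sigma_0 + k/sqrt(d) = 33 + 1210.0 = 1243.0 MPa

1243.0


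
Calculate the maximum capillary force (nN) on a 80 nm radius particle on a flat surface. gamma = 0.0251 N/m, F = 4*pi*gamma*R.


Convert radius: R = 80 nm = 8e-08 m
F = 4 * pi * gamma * R
F = 4 * pi * 0.0251 * 8e-08
F = 2.52333e-08 N = 25.2333 nN

25.2333


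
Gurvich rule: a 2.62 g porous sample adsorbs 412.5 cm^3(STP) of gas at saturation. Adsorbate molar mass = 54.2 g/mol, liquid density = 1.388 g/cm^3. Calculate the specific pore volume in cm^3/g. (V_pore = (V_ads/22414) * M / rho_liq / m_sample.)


Moles adsorbed n = V_ads / 22414 = 412.5 / 22414 = 1.840368e-02 mol
Liquid volume V_liq = n * M / rho_liq = 1.840368e-02 * 54.2 / 1.388 = 0.71864 cm^3
Specific pore volume V_pore = V_liq / m_sample = 0.71864 / 2.62
V_pore = 0.2743 cm^3/g

0.2743


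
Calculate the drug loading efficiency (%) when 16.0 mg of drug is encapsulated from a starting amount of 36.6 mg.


Drug loading efficiency = (drug loaded / drug initial) * 100
DLE = 16.0 / 36.6 * 100
DLE = 0.4372 * 100
DLE = 43.72%

43.72


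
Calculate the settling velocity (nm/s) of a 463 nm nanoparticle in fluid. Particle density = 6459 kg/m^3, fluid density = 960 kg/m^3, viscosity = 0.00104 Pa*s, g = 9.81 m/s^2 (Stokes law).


Radius R = 463/2 nm = 2.315e-07 m
Density difference = 6459 - 960 = 5499 kg/m^3
v = 2 * R^2 * (rho_p - rho_f) * g / (9 * eta)
v = 2 * (2.315e-07)^2 * 5499 * 9.81 / (9 * 0.00104)
v = 6.17744e-07 m/s = 617.7445 nm/s

617.7445


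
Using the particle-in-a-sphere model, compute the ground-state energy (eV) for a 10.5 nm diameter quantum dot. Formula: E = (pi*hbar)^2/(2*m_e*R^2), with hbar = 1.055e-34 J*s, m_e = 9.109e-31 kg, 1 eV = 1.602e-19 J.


Radius R = 10.5/2 = 5.25 nm = 5.25e-09 m
E = (pi * 1.055e-34)^2 / (2 * 9.109e-31 * (5.25e-09)^2)
E(J) = 2.18769e-21
E = E(J) / 1.602e-19 = 0.0137 eV

0.0137


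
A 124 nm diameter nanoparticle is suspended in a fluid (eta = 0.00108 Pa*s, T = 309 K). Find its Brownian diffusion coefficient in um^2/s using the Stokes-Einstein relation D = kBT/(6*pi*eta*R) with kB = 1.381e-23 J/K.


Radius R = 124/2 = 62 nm = 6.2e-08 m
D = kB*T / (6*pi*eta*R)
D = 1.381e-23 * 309 / (6 * pi * 0.00108 * 6.2e-08)
D = 3.38093e-12 m^2/s = 3.381 um^2/s

3.381


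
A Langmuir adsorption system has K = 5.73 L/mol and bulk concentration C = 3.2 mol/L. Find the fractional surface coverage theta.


Langmuir isotherm: theta = K*C / (1 + K*C)
K*C = 5.73 * 3.2 = 18.336
theta = 18.336 / (1 + 18.336) = 18.336 / 19.336
theta = 0.9483

0.9483


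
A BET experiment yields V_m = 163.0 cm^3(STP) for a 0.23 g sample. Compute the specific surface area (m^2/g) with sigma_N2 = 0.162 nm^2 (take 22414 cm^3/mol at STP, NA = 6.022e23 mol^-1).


Number of moles in monolayer = V_m / 22414 = 163.0 / 22414 = 0.00727224
Number of molecules = moles * NA = 0.00727224 * 6.022e23
SA = molecules * sigma / mass
SA = (163.0 / 22414) * 6.022e23 * 0.162e-18 / 0.23
SA = 3084.6 m^2/g

3084.6


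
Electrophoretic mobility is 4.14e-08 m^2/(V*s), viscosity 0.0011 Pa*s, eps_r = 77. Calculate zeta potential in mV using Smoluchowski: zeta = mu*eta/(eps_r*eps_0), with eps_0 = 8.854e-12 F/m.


Smoluchowski equation: zeta = mu * eta / (eps_r * eps_0)
zeta = 4.14e-08 * 0.0011 / (77 * 8.854e-12)
zeta = 0.066798 V = 66.8 mV

66.8


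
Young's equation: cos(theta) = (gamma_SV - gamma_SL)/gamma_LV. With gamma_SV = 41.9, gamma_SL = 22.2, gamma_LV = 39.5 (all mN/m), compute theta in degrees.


cos(theta) = (gamma_SV - gamma_SL) / gamma_LV
cos(theta) = (41.9 - 22.2) / 39.5
cos(theta) = 0.498734
theta = arccos(0.498734) = 60.08 degrees

60.08


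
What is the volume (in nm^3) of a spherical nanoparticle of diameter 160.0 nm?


Radius r = 160.0/2 = 80 nm
Volume V = (4/3) * pi * r^3
V = (4/3) * pi * (80)^3
V = 2144660.58 nm^3

2144660.58


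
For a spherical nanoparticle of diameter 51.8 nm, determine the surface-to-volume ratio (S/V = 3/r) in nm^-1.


Radius r = 51.8/2 = 25.9 nm
S/V = 3 / r = 3 / 25.9
S/V = 0.1158 nm^-1

0.1158


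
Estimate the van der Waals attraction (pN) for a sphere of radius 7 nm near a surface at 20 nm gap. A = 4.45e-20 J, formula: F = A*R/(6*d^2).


Convert to SI: R = 7 nm = 7e-09 m, d = 20 nm = 2e-08 m
F = A * R / (6 * d^2)
F = 4.45e-20 * 7e-09 / (6 * (2e-08)^2)
F = 1.29792e-13 N = 0.13 pN

0.13


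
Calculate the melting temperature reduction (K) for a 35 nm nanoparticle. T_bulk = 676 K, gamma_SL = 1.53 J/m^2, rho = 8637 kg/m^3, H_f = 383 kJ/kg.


Radius R = 35/2 = 17.5 nm = 1.75e-08 m
Convert H_f = 383 kJ/kg = 383000 J/kg
dT = 2 * gamma_SL * T_bulk / (rho * H_f * R)
dT = 2 * 1.53 * 676 / (8637 * 383000 * 1.75e-08)
dT = 35.7 K

35.7


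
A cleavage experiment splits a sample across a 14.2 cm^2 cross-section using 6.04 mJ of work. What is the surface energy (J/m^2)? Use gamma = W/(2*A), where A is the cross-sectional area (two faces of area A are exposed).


Convert: A = 14.2 cm^2 = 0.00142 m^2, W = 6.04 mJ = 0.00604 J
Cleaving exposes two faces of area A, so total new surface = 2*A and gamma = W / (2*A)
gamma = 0.00604 / (2 * 0.00142)
gamma = 2.127 J/m^2

2.127


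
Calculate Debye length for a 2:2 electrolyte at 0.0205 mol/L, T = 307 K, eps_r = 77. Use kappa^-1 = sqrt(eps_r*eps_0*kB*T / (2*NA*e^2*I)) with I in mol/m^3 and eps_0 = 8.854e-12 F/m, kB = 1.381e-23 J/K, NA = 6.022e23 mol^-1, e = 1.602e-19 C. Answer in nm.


Ionic strength I = 0.0205 * 2^2 * 1000 = 82 mol/m^3
kappa^-1 = sqrt(77 * 8.854e-12 * 1.381e-23 * 307 / (2 * 6.022e23 * (1.602e-19)^2 * 82))
kappa^-1 = 1.068 nm

1.068


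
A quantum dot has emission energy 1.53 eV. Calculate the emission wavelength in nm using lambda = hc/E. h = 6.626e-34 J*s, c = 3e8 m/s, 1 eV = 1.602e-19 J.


Convert energy: E = 1.53 eV = 1.53 * 1.602e-19 = 2.45106e-19 J
lambda = h*c / E = 6.626e-34 * 3e8 / 2.45106e-19
lambda = 8.10996e-07 m = 811.0 nm

811.0


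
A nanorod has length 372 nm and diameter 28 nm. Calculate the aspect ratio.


Aspect ratio AR = length / diameter
AR = 372 / 28
AR = 13.29

13.29


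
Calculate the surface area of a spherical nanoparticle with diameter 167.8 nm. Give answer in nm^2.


Radius r = 167.8/2 = 83.9 nm
Surface area SA = 4 * pi * r^2
SA = 4 * pi * (83.9)^2
SA = 88457.32 nm^2

88457.32


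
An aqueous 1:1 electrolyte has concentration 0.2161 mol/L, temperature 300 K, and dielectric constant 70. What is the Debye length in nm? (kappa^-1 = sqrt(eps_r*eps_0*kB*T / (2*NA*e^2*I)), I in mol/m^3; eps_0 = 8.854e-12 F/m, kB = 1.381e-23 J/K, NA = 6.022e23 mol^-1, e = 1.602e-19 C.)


Ionic strength I = 0.2161 * 1^2 * 1000 = 216.1 mol/m^3
kappa^-1 = sqrt(70 * 8.854e-12 * 1.381e-23 * 300 / (2 * 6.022e23 * (1.602e-19)^2 * 216.1))
kappa^-1 = 0.62 nm

0.62


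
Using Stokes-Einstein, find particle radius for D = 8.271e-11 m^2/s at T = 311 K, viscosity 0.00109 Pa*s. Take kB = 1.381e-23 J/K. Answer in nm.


Stokes-Einstein: R = kB*T / (6*pi*eta*D)
R = 1.381e-23 * 311 / (6 * pi * 0.00109 * 8.271e-11)
R = 2.52737e-09 m = 2.53 nm

2.53


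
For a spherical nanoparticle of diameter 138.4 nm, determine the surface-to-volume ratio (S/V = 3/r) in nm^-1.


Radius r = 138.4/2 = 69.2 nm
S/V = 3 / r = 3 / 69.2
S/V = 0.0434 nm^-1

0.0434


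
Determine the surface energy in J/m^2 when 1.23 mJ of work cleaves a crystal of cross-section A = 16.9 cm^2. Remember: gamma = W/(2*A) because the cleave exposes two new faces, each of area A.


Convert: A = 16.9 cm^2 = 0.00169 m^2, W = 1.23 mJ = 0.00123 J
Cleaving exposes two faces of area A, so total new surface = 2*A and gamma = W / (2*A)
gamma = 0.00123 / (2 * 0.00169)
gamma = 0.364 J/m^2

0.364


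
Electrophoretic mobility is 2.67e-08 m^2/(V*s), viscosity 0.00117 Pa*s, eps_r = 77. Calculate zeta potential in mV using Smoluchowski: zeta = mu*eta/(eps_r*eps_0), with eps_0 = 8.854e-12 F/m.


Smoluchowski equation: zeta = mu * eta / (eps_r * eps_0)
zeta = 2.67e-08 * 0.00117 / (77 * 8.854e-12)
zeta = 0.045821 V = 45.82 mV

45.82


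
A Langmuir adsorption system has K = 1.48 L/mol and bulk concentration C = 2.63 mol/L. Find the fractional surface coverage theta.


Langmuir isotherm: theta = K*C / (1 + K*C)
K*C = 1.48 * 2.63 = 3.8924
theta = 3.8924 / (1 + 3.8924) = 3.8924 / 4.8924
theta = 0.7956

0.7956


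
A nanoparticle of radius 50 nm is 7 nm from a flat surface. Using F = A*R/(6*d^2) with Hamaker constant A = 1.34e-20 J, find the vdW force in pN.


Convert to SI: R = 50 nm = 5e-08 m, d = 7 nm = 7e-09 m
F = A * R / (6 * d^2)
F = 1.34e-20 * 5e-08 / (6 * (7e-09)^2)
F = 2.27891e-12 N = 2.279 pN

2.279


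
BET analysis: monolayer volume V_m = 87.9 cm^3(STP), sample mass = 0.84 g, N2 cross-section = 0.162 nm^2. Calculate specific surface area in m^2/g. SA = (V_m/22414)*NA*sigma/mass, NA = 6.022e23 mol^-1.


Number of moles in monolayer = V_m / 22414 = 87.9 / 22414 = 0.00392166
Number of molecules = moles * NA = 0.00392166 * 6.022e23
SA = molecules * sigma / mass
SA = (87.9 / 22414) * 6.022e23 * 0.162e-18 / 0.84
SA = 455.5 m^2/g

455.5


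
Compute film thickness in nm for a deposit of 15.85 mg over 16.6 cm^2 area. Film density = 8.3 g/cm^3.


Convert: m = 15.85 mg = 1.5850e-05 kg, A = 16.6 cm^2 = 1.6600e-03 m^2, rho = 8.3 g/cm^3 = 8300 kg/m^3
t = m / (A * rho)
t = 1.5850e-05 / (1.6600e-03 * 8300)
t = 1.1504e-06 m = 1150.4 nm

1150.4


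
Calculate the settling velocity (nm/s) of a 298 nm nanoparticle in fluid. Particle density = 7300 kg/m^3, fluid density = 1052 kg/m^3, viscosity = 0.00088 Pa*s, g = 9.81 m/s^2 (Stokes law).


Radius R = 298/2 nm = 1.49e-07 m
Density difference = 7300 - 1052 = 6248 kg/m^3
v = 2 * R^2 * (rho_p - rho_f) * g / (9 * eta)
v = 2 * (1.49e-07)^2 * 6248 * 9.81 / (9 * 0.00088)
v = 3.43627e-07 m/s = 343.6271 nm/s

343.6271


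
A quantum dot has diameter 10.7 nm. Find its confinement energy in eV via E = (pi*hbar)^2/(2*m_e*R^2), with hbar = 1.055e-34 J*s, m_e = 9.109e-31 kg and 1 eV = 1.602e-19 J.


Radius R = 10.7/2 = 5.35 nm = 5.35e-09 m
E = (pi * 1.055e-34)^2 / (2 * 9.109e-31 * (5.35e-09)^2)
E(J) = 2.10667e-21
E = E(J) / 1.602e-19 = 0.0132 eV

0.0132


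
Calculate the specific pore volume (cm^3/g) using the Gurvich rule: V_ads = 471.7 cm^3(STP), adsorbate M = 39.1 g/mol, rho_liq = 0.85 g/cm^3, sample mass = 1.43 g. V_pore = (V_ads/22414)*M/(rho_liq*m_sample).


Moles adsorbed n = V_ads / 22414 = 471.7 / 22414 = 2.104488e-02 mol
Liquid volume V_liq = n * M / rho_liq = 2.104488e-02 * 39.1 / 0.85 = 0.96806 cm^3
Specific pore volume V_pore = V_liq / m_sample = 0.96806 / 1.43
V_pore = 0.677 cm^3/g

0.677


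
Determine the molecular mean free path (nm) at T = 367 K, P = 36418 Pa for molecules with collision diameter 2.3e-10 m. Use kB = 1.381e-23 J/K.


Mean free path: lambda = kB*T / (sqrt(2) * pi * d^2 * P)
lambda = 1.381e-23 * 367 / (sqrt(2) * pi * (2.3e-10)^2 * 36418)
lambda = 5.92138e-07 m
lambda = 592.14 nm

592.14


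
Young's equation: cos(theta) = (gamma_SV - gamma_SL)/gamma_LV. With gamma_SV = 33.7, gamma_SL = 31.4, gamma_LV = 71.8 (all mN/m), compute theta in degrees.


cos(theta) = (gamma_SV - gamma_SL) / gamma_LV
cos(theta) = (33.7 - 31.4) / 71.8
cos(theta) = 0.032033
theta = arccos(0.032033) = 88.16 degrees

88.16


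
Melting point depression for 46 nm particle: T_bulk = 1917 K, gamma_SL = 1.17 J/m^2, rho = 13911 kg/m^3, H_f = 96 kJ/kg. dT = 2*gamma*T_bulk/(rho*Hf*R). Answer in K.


Radius R = 46/2 = 23 nm = 2.3e-08 m
Convert H_f = 96 kJ/kg = 96000 J/kg
dT = 2 * gamma_SL * T_bulk / (rho * H_f * R)
dT = 2 * 1.17 * 1917 / (13911 * 96000 * 2.3e-08)
dT = 146.0 K

146.0


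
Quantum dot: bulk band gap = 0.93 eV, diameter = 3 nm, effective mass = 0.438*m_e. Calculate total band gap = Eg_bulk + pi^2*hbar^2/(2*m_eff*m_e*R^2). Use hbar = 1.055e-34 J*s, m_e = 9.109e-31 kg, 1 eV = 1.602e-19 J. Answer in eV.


Radius R = 3/2 nm = 1.5e-09 m
Confinement energy dE = pi^2 * hbar^2 / (2 * m_eff * m_e * R^2)
dE = pi^2 * (1.055e-34)^2 / (2 * 0.438 * 9.109e-31 * (1.5e-09)^2) J, divided by 1.602e-19 J/eV
dE = 0.3819 eV
Total band gap = E_g(bulk) + dE = 0.93 + 0.3819 = 1.3119 eV

1.3119


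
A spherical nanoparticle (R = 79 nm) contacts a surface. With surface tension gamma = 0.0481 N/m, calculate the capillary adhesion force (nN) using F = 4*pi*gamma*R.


Convert radius: R = 79 nm = 7.9e-08 m
F = 4 * pi * gamma * R
F = 4 * pi * 0.0481 * 7.9e-08
F = 4.7751e-08 N = 47.751 nN

47.751


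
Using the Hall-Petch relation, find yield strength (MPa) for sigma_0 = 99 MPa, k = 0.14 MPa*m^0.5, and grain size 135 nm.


d = 135 nm = 1.35e-07 m
sqrt(d) = 0.0003674235
Hall-Petch contribution = k / sqrt(d) = 0.14 / 0.0003674235 = 381.0 MPa
sigma = sigma_0 + k/sqrt(d) = 99 + 381.0 = 480.0 MPa

480.0


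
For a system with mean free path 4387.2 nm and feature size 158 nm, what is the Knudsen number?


Knudsen number Kn = lambda / L
Kn = 4387.2 / 158
Kn = 27.7671

27.7671


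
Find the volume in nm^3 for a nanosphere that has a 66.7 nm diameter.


Radius r = 66.7/2 = 33.35 nm
Volume V = (4/3) * pi * r^3
V = (4/3) * pi * (33.35)^3
V = 155373.2 nm^3

155373.2


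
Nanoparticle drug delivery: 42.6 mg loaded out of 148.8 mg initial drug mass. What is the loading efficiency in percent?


Drug loading efficiency = (drug loaded / drug initial) * 100
DLE = 42.6 / 148.8 * 100
DLE = 0.2863 * 100
DLE = 28.63%

28.63


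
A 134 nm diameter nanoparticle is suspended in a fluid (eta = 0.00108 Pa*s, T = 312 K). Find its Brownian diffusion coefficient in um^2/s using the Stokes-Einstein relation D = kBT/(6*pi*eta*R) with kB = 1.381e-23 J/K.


Radius R = 134/2 = 67 nm = 6.7e-08 m
D = kB*T / (6*pi*eta*R)
D = 1.381e-23 * 312 / (6 * pi * 0.00108 * 6.7e-08)
D = 3.15899e-12 m^2/s = 3.159 um^2/s

3.159


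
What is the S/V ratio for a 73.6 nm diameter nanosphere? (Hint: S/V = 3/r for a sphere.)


Radius r = 73.6/2 = 36.8 nm
S/V = 3 / r = 3 / 36.8
S/V = 0.0815 nm^-1

0.0815


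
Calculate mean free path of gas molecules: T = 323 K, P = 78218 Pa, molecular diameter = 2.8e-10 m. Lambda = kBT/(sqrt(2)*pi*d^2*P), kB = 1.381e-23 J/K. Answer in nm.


Mean free path: lambda = kB*T / (sqrt(2) * pi * d^2 * P)
lambda = 1.381e-23 * 323 / (sqrt(2) * pi * (2.8e-10)^2 * 78218)
lambda = 1.63723e-07 m
lambda = 163.72 nm

163.72


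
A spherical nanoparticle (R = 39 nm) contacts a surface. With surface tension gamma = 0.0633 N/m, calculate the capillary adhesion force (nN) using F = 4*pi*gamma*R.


Convert radius: R = 39 nm = 3.9e-08 m
F = 4 * pi * gamma * R
F = 4 * pi * 0.0633 * 3.9e-08
F = 3.10226e-08 N = 31.0226 nN

31.0226


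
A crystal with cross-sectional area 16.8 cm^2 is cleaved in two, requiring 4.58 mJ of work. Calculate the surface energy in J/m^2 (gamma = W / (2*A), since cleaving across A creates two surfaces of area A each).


Convert: A = 16.8 cm^2 = 0.00168 m^2, W = 4.58 mJ = 0.00458 J
Cleaving exposes two faces of area A, so total new surface = 2*A and gamma = W / (2*A)
gamma = 0.00458 / (2 * 0.00168)
gamma = 1.363 J/m^2

1.363


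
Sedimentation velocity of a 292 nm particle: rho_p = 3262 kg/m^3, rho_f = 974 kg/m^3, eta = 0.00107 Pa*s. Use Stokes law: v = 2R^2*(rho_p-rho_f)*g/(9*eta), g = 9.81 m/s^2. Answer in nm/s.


Radius R = 292/2 nm = 1.46e-07 m
Density difference = 3262 - 974 = 2288 kg/m^3
v = 2 * R^2 * (rho_p - rho_f) * g / (9 * eta)
v = 2 * (1.46e-07)^2 * 2288 * 9.81 / (9 * 0.00107)
v = 9.93652e-08 m/s = 99.3652 nm/s

99.3652


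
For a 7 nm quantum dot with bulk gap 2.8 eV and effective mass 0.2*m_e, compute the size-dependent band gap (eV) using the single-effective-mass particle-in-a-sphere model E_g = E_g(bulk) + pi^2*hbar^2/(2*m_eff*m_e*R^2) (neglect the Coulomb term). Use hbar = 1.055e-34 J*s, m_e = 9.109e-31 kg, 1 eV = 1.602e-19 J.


Radius R = 7/2 nm = 3.5e-09 m
Confinement energy dE = pi^2 * hbar^2 / (2 * m_eff * m_e * R^2)
dE = pi^2 * (1.055e-34)^2 / (2 * 0.2 * 9.109e-31 * (3.5e-09)^2) J, divided by 1.602e-19 J/eV
dE = 0.1536 eV
Total band gap = E_g(bulk) + dE = 2.8 + 0.1536 = 2.9536 eV

2.9536


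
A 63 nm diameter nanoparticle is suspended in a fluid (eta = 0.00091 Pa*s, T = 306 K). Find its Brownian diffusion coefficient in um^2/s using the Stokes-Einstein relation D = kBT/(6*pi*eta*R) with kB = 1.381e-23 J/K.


Radius R = 63/2 = 31.5 nm = 3.15e-08 m
D = kB*T / (6*pi*eta*R)
D = 1.381e-23 * 306 / (6 * pi * 0.00091 * 3.15e-08)
D = 7.821e-12 m^2/s = 7.821 um^2/s

7.821


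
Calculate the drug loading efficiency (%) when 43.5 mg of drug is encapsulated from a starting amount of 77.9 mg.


Drug loading efficiency = (drug loaded / drug initial) * 100
DLE = 43.5 / 77.9 * 100
DLE = 0.5584 * 100
DLE = 55.84%

55.84


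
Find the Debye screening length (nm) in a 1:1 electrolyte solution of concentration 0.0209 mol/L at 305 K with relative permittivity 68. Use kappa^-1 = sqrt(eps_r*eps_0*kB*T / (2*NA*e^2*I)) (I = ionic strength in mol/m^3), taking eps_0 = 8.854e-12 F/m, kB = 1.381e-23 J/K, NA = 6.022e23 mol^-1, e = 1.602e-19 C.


Ionic strength I = 0.0209 * 1^2 * 1000 = 20.9 mol/m^3
kappa^-1 = sqrt(68 * 8.854e-12 * 1.381e-23 * 305 / (2 * 6.022e23 * (1.602e-19)^2 * 20.9))
kappa^-1 = 1.981 nm

1.981


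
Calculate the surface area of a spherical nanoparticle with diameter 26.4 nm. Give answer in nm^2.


Radius r = 26.4/2 = 13.2 nm
Surface area SA = 4 * pi * r^2
SA = 4 * pi * (13.2)^2
SA = 2189.56 nm^2

2189.56


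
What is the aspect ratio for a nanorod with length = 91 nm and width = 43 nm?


Aspect ratio AR = length / diameter
AR = 91 / 43
AR = 2.12

2.12


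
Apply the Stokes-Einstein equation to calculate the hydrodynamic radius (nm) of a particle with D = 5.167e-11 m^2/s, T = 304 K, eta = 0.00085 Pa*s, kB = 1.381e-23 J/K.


Stokes-Einstein: R = kB*T / (6*pi*eta*D)
R = 1.381e-23 * 304 / (6 * pi * 0.00085 * 5.167e-11)
R = 5.07118e-09 m = 5.07 nm

5.07


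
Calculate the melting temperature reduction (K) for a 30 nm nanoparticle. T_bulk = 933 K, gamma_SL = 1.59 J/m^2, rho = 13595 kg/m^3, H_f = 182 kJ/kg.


Radius R = 30/2 = 15 nm = 1.5e-08 m
Convert H_f = 182 kJ/kg = 182000 J/kg
dT = 2 * gamma_SL * T_bulk / (rho * H_f * R)
dT = 2 * 1.59 * 933 / (13595 * 182000 * 1.5e-08)
dT = 79.9 K

79.9


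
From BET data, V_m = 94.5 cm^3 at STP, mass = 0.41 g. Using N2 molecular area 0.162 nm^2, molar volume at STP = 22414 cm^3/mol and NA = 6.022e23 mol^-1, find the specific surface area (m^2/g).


Number of moles in monolayer = V_m / 22414 = 94.5 / 22414 = 0.00421611
Number of molecules = moles * NA = 0.00421611 * 6.022e23
SA = molecules * sigma / mass
SA = (94.5 / 22414) * 6.022e23 * 0.162e-18 / 0.41
SA = 1003.2 m^2/g

1003.2


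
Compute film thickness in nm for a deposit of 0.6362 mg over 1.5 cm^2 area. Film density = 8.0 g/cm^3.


Convert: m = 0.6362 mg = 6.3620e-07 kg, A = 1.5 cm^2 = 1.5000e-04 m^2, rho = 8.0 g/cm^3 = 8000 kg/m^3
t = m / (A * rho)
t = 6.3620e-07 / (1.5000e-04 * 8000)
t = 5.3017e-07 m = 530.2 nm

530.2


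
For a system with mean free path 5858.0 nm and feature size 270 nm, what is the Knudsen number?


Knudsen number Kn = lambda / L
Kn = 5858.0 / 270
Kn = 21.6963

21.6963


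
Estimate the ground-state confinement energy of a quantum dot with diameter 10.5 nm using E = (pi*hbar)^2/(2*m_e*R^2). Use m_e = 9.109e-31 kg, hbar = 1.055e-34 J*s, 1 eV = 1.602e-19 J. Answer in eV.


Radius R = 10.5/2 = 5.25 nm = 5.25e-09 m
E = (pi * 1.055e-34)^2 / (2 * 9.109e-31 * (5.25e-09)^2)
E(J) = 2.18769e-21
E = E(J) / 1.602e-19 = 0.0137 eV

0.0137


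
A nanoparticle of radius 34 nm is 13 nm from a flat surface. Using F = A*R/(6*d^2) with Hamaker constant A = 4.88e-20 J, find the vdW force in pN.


Convert to SI: R = 34 nm = 3.4e-08 m, d = 13 nm = 1.3e-08 m
F = A * R / (6 * d^2)
F = 4.88e-20 * 3.4e-08 / (6 * (1.3e-08)^2)
F = 1.63629e-12 N = 1.636 pN

1.636


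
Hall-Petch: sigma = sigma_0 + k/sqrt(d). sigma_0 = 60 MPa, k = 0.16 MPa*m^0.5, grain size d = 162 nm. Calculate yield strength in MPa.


d = 162 nm = 1.62e-07 m
sqrt(d) = 0.0004024922
Hall-Petch contribution = k / sqrt(d) = 0.16 / 0.0004024922 = 397.5 MPa
sigma = sigma_0 + k/sqrt(d) = 60 + 397.5 = 457.5 MPa

457.5


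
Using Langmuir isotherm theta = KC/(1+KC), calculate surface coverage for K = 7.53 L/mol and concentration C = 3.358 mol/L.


Langmuir isotherm: theta = K*C / (1 + K*C)
K*C = 7.53 * 3.358 = 25.28574
theta = 25.28574 / (1 + 25.28574) = 25.28574 / 26.28574
theta = 0.962

0.962


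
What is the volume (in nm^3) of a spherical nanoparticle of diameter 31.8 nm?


Radius r = 31.8/2 = 15.9 nm
Volume V = (4/3) * pi * r^3
V = (4/3) * pi * (15.9)^3
V = 16837.59 nm^3

16837.59


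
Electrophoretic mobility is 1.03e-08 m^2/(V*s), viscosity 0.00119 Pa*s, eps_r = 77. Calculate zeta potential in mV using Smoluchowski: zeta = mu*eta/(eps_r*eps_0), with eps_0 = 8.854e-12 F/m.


Smoluchowski equation: zeta = mu * eta / (eps_r * eps_0)
zeta = 1.03e-08 * 0.00119 / (77 * 8.854e-12)
zeta = 0.017979 V = 17.98 mV

17.98


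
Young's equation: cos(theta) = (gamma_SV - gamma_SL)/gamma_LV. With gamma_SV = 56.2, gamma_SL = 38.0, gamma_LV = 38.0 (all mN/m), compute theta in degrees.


cos(theta) = (gamma_SV - gamma_SL) / gamma_LV
cos(theta) = (56.2 - 38.0) / 38.0
cos(theta) = 0.478947
theta = arccos(0.478947) = 61.38 degrees

61.38


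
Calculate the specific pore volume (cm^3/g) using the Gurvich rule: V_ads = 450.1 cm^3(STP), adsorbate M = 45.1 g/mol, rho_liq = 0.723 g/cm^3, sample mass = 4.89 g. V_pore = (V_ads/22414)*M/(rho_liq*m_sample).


Moles adsorbed n = V_ads / 22414 = 450.1 / 22414 = 2.008120e-02 mol
Liquid volume V_liq = n * M / rho_liq = 2.008120e-02 * 45.1 / 0.723 = 1.25264 cm^3
Specific pore volume V_pore = V_liq / m_sample = 1.25264 / 4.89
V_pore = 0.2562 cm^3/g

0.2562


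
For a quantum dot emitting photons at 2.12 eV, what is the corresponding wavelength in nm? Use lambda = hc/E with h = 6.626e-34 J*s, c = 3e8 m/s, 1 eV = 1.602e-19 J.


Convert energy: E = 2.12 eV = 2.12 * 1.602e-19 = 3.39624e-19 J
lambda = h*c / E = 6.626e-34 * 3e8 / 3.39624e-19
lambda = 5.85294e-07 m = 585.3 nm

585.3


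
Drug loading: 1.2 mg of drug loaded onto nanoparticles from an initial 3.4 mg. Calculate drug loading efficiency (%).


Drug loading efficiency = (drug loaded / drug initial) * 100
DLE = 1.2 / 3.4 * 100
DLE = 0.3529 * 100
DLE = 35.29%

35.29


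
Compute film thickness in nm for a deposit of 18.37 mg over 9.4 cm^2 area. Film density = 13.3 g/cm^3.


Convert: m = 18.37 mg = 1.8370e-05 kg, A = 9.4 cm^2 = 9.4000e-04 m^2, rho = 13.3 g/cm^3 = 13300 kg/m^3
t = m / (A * rho)
t = 1.8370e-05 / (9.4000e-04 * 13300)
t = 1.4694e-06 m = 1469.4 nm

1469.4


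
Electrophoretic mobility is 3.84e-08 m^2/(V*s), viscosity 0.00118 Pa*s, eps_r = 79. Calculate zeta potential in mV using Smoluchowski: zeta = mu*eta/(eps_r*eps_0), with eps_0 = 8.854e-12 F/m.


Smoluchowski equation: zeta = mu * eta / (eps_r * eps_0)
zeta = 3.84e-08 * 0.00118 / (79 * 8.854e-12)
zeta = 0.064781 V = 64.78 mV

64.78


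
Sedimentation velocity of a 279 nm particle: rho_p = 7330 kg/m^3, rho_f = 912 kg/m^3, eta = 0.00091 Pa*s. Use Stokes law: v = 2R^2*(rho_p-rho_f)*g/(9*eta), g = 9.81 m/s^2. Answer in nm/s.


Radius R = 279/2 nm = 1.395e-07 m
Density difference = 7330 - 912 = 6418 kg/m^3
v = 2 * R^2 * (rho_p - rho_f) * g / (9 * eta)
v = 2 * (1.395e-07)^2 * 6418 * 9.81 / (9 * 0.00091)
v = 2.99201e-07 m/s = 299.2011 nm/s

299.2011


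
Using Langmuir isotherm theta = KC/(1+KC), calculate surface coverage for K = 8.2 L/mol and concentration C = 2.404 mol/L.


Langmuir isotherm: theta = K*C / (1 + K*C)
K*C = 8.2 * 2.404 = 19.7128
theta = 19.7128 / (1 + 19.7128) = 19.7128 / 20.7128
theta = 0.9517

0.9517


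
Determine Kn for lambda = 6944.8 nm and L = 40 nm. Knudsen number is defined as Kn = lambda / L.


Knudsen number Kn = lambda / L
Kn = 6944.8 / 40
Kn = 173.62

173.62


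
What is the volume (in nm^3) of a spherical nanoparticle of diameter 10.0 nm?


Radius r = 10.0/2 = 5 nm
Volume V = (4/3) * pi * r^3
V = (4/3) * pi * (5)^3
V = 523.6 nm^3

523.6


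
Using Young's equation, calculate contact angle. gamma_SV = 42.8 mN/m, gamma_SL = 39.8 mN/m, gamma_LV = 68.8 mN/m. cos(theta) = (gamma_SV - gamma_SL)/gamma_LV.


cos(theta) = (gamma_SV - gamma_SL) / gamma_LV
cos(theta) = (42.8 - 39.8) / 68.8
cos(theta) = 0.043605
theta = arccos(0.043605) = 87.5 degrees

87.5


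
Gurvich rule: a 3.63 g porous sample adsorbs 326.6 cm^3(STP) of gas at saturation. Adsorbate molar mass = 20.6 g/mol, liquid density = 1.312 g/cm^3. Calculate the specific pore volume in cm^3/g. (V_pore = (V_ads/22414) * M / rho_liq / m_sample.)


Moles adsorbed n = V_ads / 22414 = 326.6 / 22414 = 1.457125e-02 mol
Liquid volume V_liq = n * M / rho_liq = 1.457125e-02 * 20.6 / 1.312 = 0.22879 cm^3
Specific pore volume V_pore = V_liq / m_sample = 0.22879 / 3.63
V_pore = 0.063 cm^3/g

0.063


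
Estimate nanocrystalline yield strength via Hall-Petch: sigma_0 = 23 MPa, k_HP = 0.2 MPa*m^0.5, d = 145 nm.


d = 145 nm = 1.45e-07 m
sqrt(d) = 0.0003807887
Hall-Petch contribution = k / sqrt(d) = 0.2 / 0.0003807887 = 525.2 MPa
sigma = sigma_0 + k/sqrt(d) = 23 + 525.2 = 548.2 MPa

548.2


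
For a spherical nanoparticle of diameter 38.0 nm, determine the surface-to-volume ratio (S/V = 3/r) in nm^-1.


Radius r = 38.0/2 = 19 nm
S/V = 3 / r = 3 / 19
S/V = 0.1579 nm^-1

0.1579


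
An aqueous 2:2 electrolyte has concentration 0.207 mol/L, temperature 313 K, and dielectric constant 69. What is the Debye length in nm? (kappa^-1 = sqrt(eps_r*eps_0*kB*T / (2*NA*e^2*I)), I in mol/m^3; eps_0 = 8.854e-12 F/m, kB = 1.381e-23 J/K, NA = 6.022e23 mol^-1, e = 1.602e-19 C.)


Ionic strength I = 0.207 * 2^2 * 1000 = 828 mol/m^3
kappa^-1 = sqrt(69 * 8.854e-12 * 1.381e-23 * 313 / (2 * 6.022e23 * (1.602e-19)^2 * 828))
kappa^-1 = 0.321 nm

0.321


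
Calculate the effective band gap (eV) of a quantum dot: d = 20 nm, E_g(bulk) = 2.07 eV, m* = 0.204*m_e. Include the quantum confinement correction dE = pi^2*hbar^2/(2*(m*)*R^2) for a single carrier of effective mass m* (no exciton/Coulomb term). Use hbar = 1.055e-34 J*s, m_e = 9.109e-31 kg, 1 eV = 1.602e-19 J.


Radius R = 20/2 nm = 1e-08 m
Confinement energy dE = pi^2 * hbar^2 / (2 * m_eff * m_e * R^2)
dE = pi^2 * (1.055e-34)^2 / (2 * 0.204 * 9.109e-31 * (1e-08)^2) J, divided by 1.602e-19 J/eV
dE = 0.0185 eV
Total band gap = E_g(bulk) + dE = 2.07 + 0.0185 = 2.0885 eV

2.0885


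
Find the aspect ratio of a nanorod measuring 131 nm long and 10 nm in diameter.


Aspect ratio AR = length / diameter
AR = 131 / 10
AR = 13.1

13.1


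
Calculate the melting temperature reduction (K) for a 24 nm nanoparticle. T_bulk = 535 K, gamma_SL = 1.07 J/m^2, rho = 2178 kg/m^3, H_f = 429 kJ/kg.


Radius R = 24/2 = 12 nm = 1.2e-08 m
Convert H_f = 429 kJ/kg = 429000 J/kg
dT = 2 * gamma_SL * T_bulk / (rho * H_f * R)
dT = 2 * 1.07 * 535 / (2178 * 429000 * 1.2e-08)
dT = 102.1 K

102.1


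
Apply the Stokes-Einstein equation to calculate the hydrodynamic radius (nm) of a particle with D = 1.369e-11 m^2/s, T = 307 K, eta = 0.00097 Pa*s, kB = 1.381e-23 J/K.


Stokes-Einstein: R = kB*T / (6*pi*eta*D)
R = 1.381e-23 * 307 / (6 * pi * 0.00097 * 1.369e-11)
R = 1.69378e-08 m = 16.94 nm

16.94


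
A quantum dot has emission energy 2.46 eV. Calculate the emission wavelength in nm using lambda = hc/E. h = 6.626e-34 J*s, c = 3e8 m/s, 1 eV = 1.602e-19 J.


Convert energy: E = 2.46 eV = 2.46 * 1.602e-19 = 3.94092e-19 J
lambda = h*c / E = 6.626e-34 * 3e8 / 3.94092e-19
lambda = 5.044e-07 m = 504.4 nm

504.4


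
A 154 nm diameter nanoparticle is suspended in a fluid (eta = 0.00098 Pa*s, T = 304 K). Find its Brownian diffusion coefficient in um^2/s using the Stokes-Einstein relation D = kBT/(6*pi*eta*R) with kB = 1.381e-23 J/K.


Radius R = 154/2 = 77 nm = 7.7e-08 m
D = kB*T / (6*pi*eta*R)
D = 1.381e-23 * 304 / (6 * pi * 0.00098 * 7.7e-08)
D = 2.95154e-12 m^2/s = 2.952 um^2/s

2.952


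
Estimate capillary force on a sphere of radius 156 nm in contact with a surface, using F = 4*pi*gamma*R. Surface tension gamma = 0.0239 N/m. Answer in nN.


Convert radius: R = 156 nm = 1.56e-07 m
F = 4 * pi * gamma * R
F = 4 * pi * 0.0239 * 1.56e-07
F = 4.68525e-08 N = 46.8525 nN

46.8525


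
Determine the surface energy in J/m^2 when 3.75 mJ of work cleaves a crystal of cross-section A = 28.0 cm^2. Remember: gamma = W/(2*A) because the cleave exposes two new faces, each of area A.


Convert: A = 28.0 cm^2 = 0.0028 m^2, W = 3.75 mJ = 0.00375 J
Cleaving exposes two faces of area A, so total new surface = 2*A and gamma = W / (2*A)
gamma = 0.00375 / (2 * 0.0028)
gamma = 0.67 J/m^2

0.67


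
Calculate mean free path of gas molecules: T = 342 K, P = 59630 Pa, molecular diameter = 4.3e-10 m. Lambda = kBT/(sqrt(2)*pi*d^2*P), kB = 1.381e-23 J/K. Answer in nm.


Mean free path: lambda = kB*T / (sqrt(2) * pi * d^2 * P)
lambda = 1.381e-23 * 342 / (sqrt(2) * pi * (4.3e-10)^2 * 59630)
lambda = 9.64169e-08 m
lambda = 96.42 nm

96.42


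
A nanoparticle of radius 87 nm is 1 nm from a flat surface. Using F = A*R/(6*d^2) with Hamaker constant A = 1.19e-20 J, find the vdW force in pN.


Convert to SI: R = 87 nm = 8.7e-08 m, d = 1 nm = 1e-09 m
F = A * R / (6 * d^2)
F = 1.19e-20 * 8.7e-08 / (6 * (1e-09)^2)
F = 1.7255e-10 N = 172.55 pN

172.55


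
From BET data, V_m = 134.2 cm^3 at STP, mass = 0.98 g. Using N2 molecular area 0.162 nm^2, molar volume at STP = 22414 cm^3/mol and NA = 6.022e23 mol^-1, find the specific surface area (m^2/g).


Number of moles in monolayer = V_m / 22414 = 134.2 / 22414 = 0.00598733
Number of molecules = moles * NA = 0.00598733 * 6.022e23
SA = molecules * sigma / mass
SA = (134.2 / 22414) * 6.022e23 * 0.162e-18 / 0.98
SA = 596.0 m^2/g

596.0


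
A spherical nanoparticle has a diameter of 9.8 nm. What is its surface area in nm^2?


Radius r = 9.8/2 = 4.9 nm
Surface area SA = 4 * pi * r^2
SA = 4 * pi * (4.9)^2
SA = 301.72 nm^2

301.72


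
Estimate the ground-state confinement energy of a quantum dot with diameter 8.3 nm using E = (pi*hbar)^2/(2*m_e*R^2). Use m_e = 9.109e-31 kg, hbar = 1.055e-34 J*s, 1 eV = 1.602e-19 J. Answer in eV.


Radius R = 8.3/2 = 4.15 nm = 4.15e-09 m
E = (pi * 1.055e-34)^2 / (2 * 9.109e-31 * (4.15e-09)^2)
E(J) = 3.50113e-21
E = E(J) / 1.602e-19 = 0.0219 eV

0.0219


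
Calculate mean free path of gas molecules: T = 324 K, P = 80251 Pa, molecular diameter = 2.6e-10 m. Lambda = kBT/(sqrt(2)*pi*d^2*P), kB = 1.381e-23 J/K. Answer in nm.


Mean free path: lambda = kB*T / (sqrt(2) * pi * d^2 * P)
lambda = 1.381e-23 * 324 / (sqrt(2) * pi * (2.6e-10)^2 * 80251)
lambda = 1.85642e-07 m
lambda = 185.64 nm

185.64


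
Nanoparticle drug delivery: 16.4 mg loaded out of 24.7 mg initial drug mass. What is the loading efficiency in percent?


Drug loading efficiency = (drug loaded / drug initial) * 100
DLE = 16.4 / 24.7 * 100
DLE = 0.664 * 100
DLE = 66.4%

66.4


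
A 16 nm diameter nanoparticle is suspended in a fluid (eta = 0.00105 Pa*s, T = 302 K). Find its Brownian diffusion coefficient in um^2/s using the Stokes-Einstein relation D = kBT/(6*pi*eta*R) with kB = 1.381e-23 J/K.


Radius R = 16/2 = 8 nm = 8e-09 m
D = kB*T / (6*pi*eta*R)
D = 1.381e-23 * 302 / (6 * pi * 0.00105 * 8e-09)
D = 2.63403e-11 m^2/s = 26.34 um^2/s

26.34


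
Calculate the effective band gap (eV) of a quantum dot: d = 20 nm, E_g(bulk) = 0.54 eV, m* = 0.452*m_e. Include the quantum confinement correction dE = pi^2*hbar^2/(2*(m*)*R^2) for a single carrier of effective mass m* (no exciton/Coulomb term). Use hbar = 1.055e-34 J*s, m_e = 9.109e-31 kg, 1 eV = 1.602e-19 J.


Radius R = 20/2 nm = 1e-08 m
Confinement energy dE = pi^2 * hbar^2 / (2 * m_eff * m_e * R^2)
dE = pi^2 * (1.055e-34)^2 / (2 * 0.452 * 9.109e-31 * (1e-08)^2) J, divided by 1.602e-19 J/eV
dE = 0.0083 eV
Total band gap = E_g(bulk) + dE = 0.54 + 0.0083 = 0.5483 eV

0.5483


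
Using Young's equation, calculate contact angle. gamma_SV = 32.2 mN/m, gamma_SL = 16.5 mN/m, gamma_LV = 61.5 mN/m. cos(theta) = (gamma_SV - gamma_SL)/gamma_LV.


cos(theta) = (gamma_SV - gamma_SL) / gamma_LV
cos(theta) = (32.2 - 16.5) / 61.5
cos(theta) = 0.255285
theta = arccos(0.255285) = 75.21 degrees

75.21


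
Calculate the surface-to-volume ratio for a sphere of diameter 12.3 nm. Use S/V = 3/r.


Radius r = 12.3/2 = 6.15 nm
S/V = 3 / r = 3 / 6.15
S/V = 0.4878 nm^-1

0.4878


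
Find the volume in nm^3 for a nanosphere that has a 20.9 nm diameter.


Radius r = 20.9/2 = 10.45 nm
Volume V = (4/3) * pi * r^3
V = (4/3) * pi * (10.45)^3
V = 4780.11 nm^3

4780.11
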